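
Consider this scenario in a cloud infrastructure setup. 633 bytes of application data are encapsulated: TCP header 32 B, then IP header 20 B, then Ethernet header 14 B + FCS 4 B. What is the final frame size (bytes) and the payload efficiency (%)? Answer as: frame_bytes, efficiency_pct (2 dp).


TCP segment = 633 + 32 = 665 B
IP packet = 665 + 20 = 685 B
Ethernet frame = 685 + 14 + 4 = 703 B
Efficiency = app / frame = 633 / 703 = 0.900427 = 90.0427% -> 90.04% (2 dp)

703, 90.04


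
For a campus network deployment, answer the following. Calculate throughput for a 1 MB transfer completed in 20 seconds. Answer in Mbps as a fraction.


Given: file = 1 MB, time = 20 s
File in Mb = 1 * 8 = 8 Mb
Throughput = 8 / 20 Mbps
Throughput = 2/5 Mbps

2/5


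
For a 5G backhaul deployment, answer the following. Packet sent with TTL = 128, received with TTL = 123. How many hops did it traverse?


Given: initial TTL = 128, received TTL = 123
Hops = initial TTL - received TTL
Hops = 128 - 123 = 5

5


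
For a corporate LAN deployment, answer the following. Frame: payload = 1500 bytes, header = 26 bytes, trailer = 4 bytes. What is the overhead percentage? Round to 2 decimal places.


Given: payload = 1500 B, header = 26 B, trailer = 4 B
Overhead bytes = header + trailer = 26 + 4 = 30
Total frame = payload + overhead = 1500 + 30 = 1530
Overhead % = 30 / 1530 * 100 = 1.9608% -> 1.96% (2 dp)

1.96


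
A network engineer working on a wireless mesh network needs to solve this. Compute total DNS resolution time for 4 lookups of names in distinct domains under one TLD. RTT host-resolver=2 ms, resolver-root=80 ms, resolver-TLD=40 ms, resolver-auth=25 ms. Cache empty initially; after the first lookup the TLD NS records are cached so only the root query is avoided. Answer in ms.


Lookup 1 (cold cache): local + root + TLD + auth = 2 + 80 + 40 + 25 = 147 ms
Lookups 2..4 (TLD NS cached -> skip root; new domain -> still ask TLD and auth): local + TLD + auth = 2 + 40 + 25 = 67 ms each
Remaining 3 lookups: 3 * 67 = 201 ms
Total = 147 + 201 = 348 ms

348


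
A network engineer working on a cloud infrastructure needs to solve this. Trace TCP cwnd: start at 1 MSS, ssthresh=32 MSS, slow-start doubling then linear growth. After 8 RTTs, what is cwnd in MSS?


RTT 0: cwnd = 1 MSS (initial)
RTT 1: cwnd = 2 MSS (slow start, doubled)
RTT 2: cwnd = 4 MSS (slow start, doubled)
RTT 3: cwnd = 8 MSS (slow start, doubled)
RTT 4: cwnd = 16 MSS (slow start, doubled)
RTT 5: cwnd = 32 MSS (slow start, doubled)
RTT 6: cwnd = 33 MSS (congestion avoidance, +1)
RTT 7: cwnd = 34 MSS (congestion avoidance, +1)
RTT 8: cwnd = 35 MSS (congestion avoidance, +1)

35


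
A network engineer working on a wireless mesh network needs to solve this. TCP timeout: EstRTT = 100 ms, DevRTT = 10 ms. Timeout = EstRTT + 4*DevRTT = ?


Given: EstRTT = 100 ms, DevRTT = 10 ms
Timeout = EstRTT + 4 * DevRTT
4 * DevRTT = 4 * 10 = 40
Timeout = 100 + 40 = 140 ms

140


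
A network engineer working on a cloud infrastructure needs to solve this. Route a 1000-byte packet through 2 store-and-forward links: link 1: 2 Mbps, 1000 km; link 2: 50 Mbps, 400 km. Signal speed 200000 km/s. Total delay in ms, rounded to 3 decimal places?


Packet = 1000 bytes = 8000 bits. Store-and-forward: sum (t_trans + t_prop) per link.
Link 1: t_trans = 8000/(2*10^6) s = 4.0000 ms; t_prop = 1000/200000 s = 5.0000 ms; subtotal = 9.0000 ms
Link 2: t_trans = 8000/(50*10^6) s = 0.1600 ms; t_prop = 400/200000 s = 2.0000 ms; subtotal = 2.1600 ms
End-to-end = 9.0000 + 2.1600 = 11.1600 ms -> 11.160 ms (3 dp)

11.160


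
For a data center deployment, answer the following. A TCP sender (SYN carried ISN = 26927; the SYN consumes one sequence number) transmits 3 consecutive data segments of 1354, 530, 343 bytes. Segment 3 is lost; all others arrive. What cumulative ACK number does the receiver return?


SYN uses sequence number 26927; first data byte = ISN + 1 = 26928.
Segment 1: SEQ = 26928, len = 1354 B, covers [26928, 28281]
Segment 2: SEQ = 28282, len = 530 B, covers [28282, 28811]
Segment 3: SEQ = 28812, len = 343 B, covers [28812, 29154] [LOST]
In-order data received: bytes [26928, 28811] (segments 1..2).
Segment 3 missing -> gap begins at byte 28812.
Cumulative ACK = next expected in-order byte = 26928 + 1354 + 530 = 28812

28812


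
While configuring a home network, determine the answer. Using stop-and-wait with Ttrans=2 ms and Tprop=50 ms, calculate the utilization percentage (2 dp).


Given: Ttrans = 2 ms, Tprop = 50 ms
RTT = 2 * Tprop = 2 * 50 = 100 ms
U = Ttrans / (Ttrans + RTT)
U = 2 / (2 + 100)
U = 2 / 102 = 0.019608
U% = 1.96%

1.96


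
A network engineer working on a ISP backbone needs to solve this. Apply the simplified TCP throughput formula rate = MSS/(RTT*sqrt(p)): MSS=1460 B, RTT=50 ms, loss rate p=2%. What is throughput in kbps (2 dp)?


Given: MSS = 1460 bytes, RTT = 50 ms, loss = 2%
RTT in seconds = 50 / 1000 = 0.05
Loss rate = 2% = 0.02
sqrt(loss) = sqrt(0.02) = 0.141421356237
Throughput (bytes/s) = 1460 / (0.05 * 0.141421356237) = 206475.1801
Throughput (kbps) = 206475.1801 * 8 / 1000 = 1651.801441 -> 1651.80 kbps (2 dp)

1651.80


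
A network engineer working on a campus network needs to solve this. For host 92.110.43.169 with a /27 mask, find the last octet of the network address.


Given: IP = 92.110.43.169, prefix = /27
Subnet mask = 255.255.255.224
Last octet of IP: 169
Last octet of mask: 224
Network last octet = 169 AND 224 = 160

160


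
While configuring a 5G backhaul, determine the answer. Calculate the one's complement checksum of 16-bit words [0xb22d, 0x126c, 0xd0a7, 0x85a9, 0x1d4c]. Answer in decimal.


Given words: [0xb22d, 0x126c, 0xd0a7, 0x85a9, 0x1d4c]
Step 1: Sum all words
Raw sum = 45613 + 4716 + 53415 + 34217 + 7500 = 145461
Step 2: Fold carry: (14389 + 2) = 14391
One's complement = ~14391 & 0xFFFF = 51144

51144


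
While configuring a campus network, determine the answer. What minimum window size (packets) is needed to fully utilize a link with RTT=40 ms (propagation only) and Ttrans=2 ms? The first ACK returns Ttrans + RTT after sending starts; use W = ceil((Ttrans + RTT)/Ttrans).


Given: Ttrans = 2 ms, RTT = 40 ms (= 2 * Tprop, Tprop = 20 ms)
Time until first ACK returns = Ttrans + RTT = 2 + 40 = 42 ms
Need W * Ttrans >= Ttrans + RTT  ->  W >= (Ttrans + RTT) / Ttrans
(Ttrans + RTT) / Ttrans = 42 / 2 = 21
W_min = ceil(21) = 21

21


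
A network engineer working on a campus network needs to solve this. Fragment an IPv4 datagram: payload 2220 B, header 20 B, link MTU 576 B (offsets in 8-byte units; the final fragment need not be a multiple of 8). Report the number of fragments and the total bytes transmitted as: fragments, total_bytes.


Max data per non-final fragment = floor((MTU - header)/8)*8 = floor((576 - 20)/8)*8 = floor(556/8)*8 = 552 B
Final fragment needs no 8-byte alignment: it can carry up to MTU - header = 556 B
Non-final fragments needed = ceil((payload - 556) / 552) = ceil(1664/552) = ceil(3.0145) = 4
Number of fragments = 4 + 1 = 5
Fragment sizes (data): 4 * 552 B + 12 B (last, 12 <= 556 OK)
Total bytes sent = payload + n_frags * header = 2220 + 5*20 = 2220 + 100 = 2320 B

5, 2320


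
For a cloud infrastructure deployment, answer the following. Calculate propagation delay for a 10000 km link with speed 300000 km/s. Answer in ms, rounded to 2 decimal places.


Given: distance = 10000 km, speed = 300000 km/s
Delay = distance / speed = 10000 / 300000 seconds
Delay in ms = 10000 * 1000 / 300000
Delay = 33.3333 ms
Rounded to 2 dp = 33.33 ms

33.33


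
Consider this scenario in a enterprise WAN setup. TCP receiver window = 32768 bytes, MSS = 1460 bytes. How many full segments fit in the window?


Given: RWND = 32768 bytes, MSS = 1460 bytes
Full segments = floor(RWND / MSS)
Full segments = floor(32768 / 1460)
Full segments = floor(22.4438) = 22

22


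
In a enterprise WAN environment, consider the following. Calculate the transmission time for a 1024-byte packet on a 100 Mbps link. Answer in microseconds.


Given: packet = 1024 bytes, bandwidth = 100 Mbps
Packet in bits = 1024 * 8 = 8192 bits
Bandwidth = 100 * 10^6 = 100000000 bps
Time = 8192 / 100000000 seconds
Time in us = 8192 * 10^6 / 100000000 = 81.92

81.92


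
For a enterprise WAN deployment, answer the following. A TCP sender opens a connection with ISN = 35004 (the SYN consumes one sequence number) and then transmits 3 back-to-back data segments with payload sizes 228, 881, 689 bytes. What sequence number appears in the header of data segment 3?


The SYN occupies sequence number ISN = 35004, so the first data byte is ISN + 1 = 35005.
SEQ of data segment i = (ISN + 1) + sum of payload sizes of segments 1..i-1.
Segment 1: SEQ = 35005, payload = 228 bytes
Segment 2: SEQ = 35233, payload = 881 bytes
Segment 3: SEQ = 36114, payload = 689 bytes
SEQ of segment 3 = 35005 + 228 + 881 = 36114

36114


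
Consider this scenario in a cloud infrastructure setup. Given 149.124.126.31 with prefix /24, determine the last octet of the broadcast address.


Given: IP = 149.124.126.31, prefix = /24
Host bits = 32 - 24 = 8
Network last octet = 31 AND mask = 0
Host part size = 2^8 - 1 = 255
Broadcast last octet = 0 OR 255 = 255

255


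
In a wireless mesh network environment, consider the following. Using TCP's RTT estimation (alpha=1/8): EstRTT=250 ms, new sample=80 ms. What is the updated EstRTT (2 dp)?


Given: EstRTT = 250 ms, SampleRTT = 80 ms, alpha = 1/8
New EstRTT = (1 - alpha) * EstRTT + alpha * SampleRTT
(7/8) * 250 = 218.75
(1/8) * 80 = 10
New EstRTT = 218.75 + 10 = 228.75 ms -> 228.75 ms (2 dp)

228.75


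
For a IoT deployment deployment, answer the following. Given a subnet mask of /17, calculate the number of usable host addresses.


Given: subnet mask /17
Host bits = 32 - 17 = 15
Total addresses = 2^15 = 32768
Usable hosts = 32768 - 2 (network + broadcast) = 32766

32766


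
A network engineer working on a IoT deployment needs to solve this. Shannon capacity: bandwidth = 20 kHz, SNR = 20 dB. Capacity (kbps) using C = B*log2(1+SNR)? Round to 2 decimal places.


Given: B = 20 kHz, SNR = 20 dB
SNR linear = 10^(20/10) = 100
1 + SNR = 101
log2(101) = 6.6582114828
C = 20 * 1000 * 6.6582114828 = 133164.2297 bps
C = 133.164230 kbps -> 133.16 kbps (2 dp)

133.16


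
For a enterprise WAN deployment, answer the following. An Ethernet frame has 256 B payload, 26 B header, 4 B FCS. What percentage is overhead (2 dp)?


Given: payload = 256 B, header = 26 B, trailer = 4 B
Overhead bytes = header + trailer = 26 + 4 = 30
Total frame = payload + overhead = 256 + 30 = 286
Overhead % = 30 / 286 * 100 = 10.4895% -> 10.49% (2 dp)

10.49


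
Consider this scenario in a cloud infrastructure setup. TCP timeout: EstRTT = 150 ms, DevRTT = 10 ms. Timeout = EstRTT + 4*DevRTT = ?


Given: EstRTT = 150 ms, DevRTT = 10 ms
Timeout = EstRTT + 4 * DevRTT
4 * DevRTT = 4 * 10 = 40
Timeout = 150 + 40 = 190 ms

190


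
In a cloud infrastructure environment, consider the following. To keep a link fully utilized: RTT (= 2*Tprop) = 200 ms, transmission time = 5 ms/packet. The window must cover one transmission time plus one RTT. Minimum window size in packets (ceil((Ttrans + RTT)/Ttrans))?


Given: Ttrans = 5 ms, RTT = 200 ms (= 2 * Tprop, Tprop = 100 ms)
Time until first ACK returns = Ttrans + RTT = 5 + 200 = 205 ms
Need W * Ttrans >= Ttrans + RTT  ->  W >= (Ttrans + RTT) / Ttrans
(Ttrans + RTT) / Ttrans = 205 / 5 = 41
W_min = ceil(41) = 41

41


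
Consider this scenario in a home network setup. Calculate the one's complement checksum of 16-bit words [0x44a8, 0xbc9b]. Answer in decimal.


Given words: [0x44a8, 0xbc9b]
Step 1: Sum all words
Raw sum = 17576 + 48283 = 65859
Step 2: Fold carry: (323 + 1) = 324
One's complement = ~324 & 0xFFFF = 65211

65211


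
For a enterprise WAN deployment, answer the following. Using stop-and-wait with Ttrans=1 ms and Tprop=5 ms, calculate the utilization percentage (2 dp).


Given: Ttrans = 1 ms, Tprop = 5 ms
RTT = 2 * Tprop = 2 * 5 = 10 ms
U = Ttrans / (Ttrans + RTT)
U = 1 / (1 + 10)
U = 1 / 11 = 0.090909
U% = 9.09%

9.09


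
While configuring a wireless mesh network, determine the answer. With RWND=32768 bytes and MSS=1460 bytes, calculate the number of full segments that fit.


Given: RWND = 32768 bytes, MSS = 1460 bytes
Full segments = floor(RWND / MSS)
Full segments = floor(32768 / 1460)
Full segments = floor(22.4438) = 22

22


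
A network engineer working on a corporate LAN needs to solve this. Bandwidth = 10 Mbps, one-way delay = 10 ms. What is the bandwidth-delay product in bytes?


Given: bandwidth = 10 Mbps, delay = 10 ms
BDP in bits = 10 * 10^6 * 10 / 1000
BDP in bits = 100000
BDP in bytes = 100000 / 8 = 12500

12500


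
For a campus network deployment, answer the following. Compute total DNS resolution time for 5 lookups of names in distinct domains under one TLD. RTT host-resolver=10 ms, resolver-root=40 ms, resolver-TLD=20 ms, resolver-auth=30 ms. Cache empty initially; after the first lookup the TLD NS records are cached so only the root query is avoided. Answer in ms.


Lookup 1 (cold cache): local + root + TLD + auth = 10 + 40 + 20 + 30 = 100 ms
Lookups 2..5 (TLD NS cached -> skip root; new domain -> still ask TLD and auth): local + TLD + auth = 10 + 20 + 30 = 60 ms each
Remaining 4 lookups: 4 * 60 = 240 ms
Total = 100 + 240 = 340 ms

340


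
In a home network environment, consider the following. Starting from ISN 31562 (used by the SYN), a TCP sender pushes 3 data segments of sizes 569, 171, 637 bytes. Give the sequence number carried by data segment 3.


The SYN occupies sequence number ISN = 31562, so the first data byte is ISN + 1 = 31563.
SEQ of data segment i = (ISN + 1) + sum of payload sizes of segments 1..i-1.
Segment 1: SEQ = 31563, payload = 569 bytes
Segment 2: SEQ = 32132, payload = 171 bytes
Segment 3: SEQ = 32303, payload = 637 bytes
SEQ of segment 3 = 31563 + 569 + 171 = 32303

32303


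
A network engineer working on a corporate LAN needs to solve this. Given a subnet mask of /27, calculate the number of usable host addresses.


Given: subnet mask /27
Host bits = 32 - 27 = 5
Total addresses = 2^5 = 32
Usable hosts = 32 - 2 (network + broadcast) = 30

30


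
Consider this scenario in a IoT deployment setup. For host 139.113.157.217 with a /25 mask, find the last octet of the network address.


Given: IP = 139.113.157.217, prefix = /25
Subnet mask = 255.255.255.128
Last octet of IP: 217
Last octet of mask: 128
Network last octet = 217 AND 128 = 128

128


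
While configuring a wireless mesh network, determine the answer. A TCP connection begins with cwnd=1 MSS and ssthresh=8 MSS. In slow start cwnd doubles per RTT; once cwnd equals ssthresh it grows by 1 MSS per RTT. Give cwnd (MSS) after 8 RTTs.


RTT 0: cwnd = 1 MSS (initial)
RTT 1: cwnd = 2 MSS (slow start, doubled)
RTT 2: cwnd = 4 MSS (slow start, doubled)
RTT 3: cwnd = 8 MSS (slow start, doubled)
RTT 4: cwnd = 9 MSS (congestion avoidance, +1)
RTT 5: cwnd = 10 MSS (congestion avoidance, +1)
RTT 6: cwnd = 11 MSS (congestion avoidance, +1)
RTT 7: cwnd = 12 MSS (congestion avoidance, +1)
RTT 8: cwnd = 13 MSS (congestion avoidance, +1)

13


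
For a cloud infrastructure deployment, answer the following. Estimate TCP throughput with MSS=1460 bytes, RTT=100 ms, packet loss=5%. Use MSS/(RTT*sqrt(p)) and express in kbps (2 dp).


Given: MSS = 1460 bytes, RTT = 100 ms, loss = 5%
RTT in seconds = 100 / 1000 = 0.1
Loss rate = 5% = 0.05
sqrt(loss) = sqrt(0.05) = 0.223606797750
Throughput (bytes/s) = 1460 / (0.1 * 0.223606797750) = 65293.1849
Throughput (kbps) = 65293.1849 * 8 / 1000 = 522.345480 -> 522.35 kbps (2 dp)

522.35


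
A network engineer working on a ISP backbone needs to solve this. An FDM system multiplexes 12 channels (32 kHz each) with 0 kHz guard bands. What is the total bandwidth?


Given: 12 channels, 32 kHz each, guard = 0 kHz
Channel bandwidth = 12 * 32 = 384 kHz
Guard bands = 11 gaps * 0 kHz = 0 kHz
Total = 384 + 0 = 384 kHz

384


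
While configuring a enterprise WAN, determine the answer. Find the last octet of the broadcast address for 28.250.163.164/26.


Given: IP = 28.250.163.164, prefix = /26
Host bits = 32 - 26 = 6
Network last octet = 164 AND mask = 128
Host part size = 2^6 - 1 = 63
Broadcast last octet = 128 OR 63 = 191

191


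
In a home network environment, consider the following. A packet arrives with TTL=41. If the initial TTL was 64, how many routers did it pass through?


Given: initial TTL = 64, received TTL = 41
Hops = initial TTL - received TTL
Hops = 64 - 41 = 23

23


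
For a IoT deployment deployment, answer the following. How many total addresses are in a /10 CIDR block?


Given: CIDR prefix /10
Host bits = 32 - 10 = 22
Total addresses = 2^22 = 4194304

4194304


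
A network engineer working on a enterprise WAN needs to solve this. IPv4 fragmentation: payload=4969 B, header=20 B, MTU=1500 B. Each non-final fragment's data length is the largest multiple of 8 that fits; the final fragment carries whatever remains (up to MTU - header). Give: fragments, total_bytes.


Max data per non-final fragment = floor((MTU - header)/8)*8 = floor((1500 - 20)/8)*8 = floor(1480/8)*8 = 1480 B
Final fragment needs no 8-byte alignment: it can carry up to MTU - header = 1480 B
Non-final fragments needed = ceil((payload - 1480) / 1480) = ceil(3489/1480) = ceil(2.3574) = 3
Number of fragments = 3 + 1 = 4
Fragment sizes (data): 3 * 1480 B + 529 B (last, 529 <= 1480 OK)
Total bytes sent = payload + n_frags * header = 4969 + 4*20 = 4969 + 80 = 5049 B

4, 5049


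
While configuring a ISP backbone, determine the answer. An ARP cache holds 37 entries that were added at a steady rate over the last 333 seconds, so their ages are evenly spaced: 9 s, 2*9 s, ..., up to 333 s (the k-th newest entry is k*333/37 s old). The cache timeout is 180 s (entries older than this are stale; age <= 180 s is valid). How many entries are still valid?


Ages are k * 333/37 s for k = 1..37 (spacing = 9.0000 s).
Entry k is valid iff k * 333/37 <= 180 iff k <= 37 * 180 / 333 = 20.0000
n_valid = floor(20.0000) = 20
(n_stale = 37 - 20 = 17)

20


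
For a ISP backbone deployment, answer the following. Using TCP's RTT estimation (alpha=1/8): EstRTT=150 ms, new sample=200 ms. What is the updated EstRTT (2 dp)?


Given: EstRTT = 150 ms, SampleRTT = 200 ms, alpha = 1/8
New EstRTT = (1 - alpha) * EstRTT + alpha * SampleRTT
(7/8) * 150 = 131.25
(1/8) * 200 = 25
New EstRTT = 131.25 + 25 = 156.25 ms -> 156.25 ms (2 dp)

156.25


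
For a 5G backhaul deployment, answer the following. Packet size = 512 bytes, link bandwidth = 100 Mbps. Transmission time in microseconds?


Given: packet = 512 bytes, bandwidth = 100 Mbps
Packet in bits = 512 * 8 = 4096 bits
Bandwidth = 100 * 10^6 = 100000000 bps
Time = 4096 / 100000000 seconds
Time in us = 4096 * 10^6 / 100000000 = 40.96

40.96


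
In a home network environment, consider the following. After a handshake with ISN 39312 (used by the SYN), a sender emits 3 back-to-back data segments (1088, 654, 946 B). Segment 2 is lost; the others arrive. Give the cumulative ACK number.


SYN uses sequence number 39312; first data byte = ISN + 1 = 39313.
Segment 1: SEQ = 39313, len = 1088 B, covers [39313, 40400]
Segment 2: SEQ = 40401, len = 654 B, covers [40401, 41054] [LOST]
Segment 3: SEQ = 41055, len = 946 B, covers [41055, 42000]
In-order data received: bytes [39313, 40400] (segments 1..1).
Segment 2 missing -> gap begins at byte 40401; later segments buffered out of order.
Cumulative ACK = next expected in-order byte = 39313 + 1088 = 40401

40401


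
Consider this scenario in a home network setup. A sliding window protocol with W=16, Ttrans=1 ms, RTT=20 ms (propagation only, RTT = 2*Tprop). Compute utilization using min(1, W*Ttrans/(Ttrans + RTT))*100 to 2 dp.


Given: W = 16, Ttrans = 1 ms, RTT = 20 ms (= 2 * Tprop, Tprop = 10 ms)
Cycle time = Ttrans + RTT = 1 + 20 = 21 ms (first packet sent until its ACK returns)
W * Ttrans = 16 * 1 = 16 ms of sending per cycle
W * Ttrans / (Ttrans + RTT) = 16 / 21 = 0.761905
U = min(1, 0.761905) = 0.761905
U% = 76.19%

76.19


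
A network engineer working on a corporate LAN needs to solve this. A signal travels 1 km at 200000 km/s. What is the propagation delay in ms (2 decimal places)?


Given: distance = 1 km, speed = 200000 km/s
Delay = distance / speed = 1 / 200000 seconds
Delay in ms = 1 * 1000 / 200000
Delay = 0.0050 ms
Rounded to 2 dp = 0.01 ms

0.01


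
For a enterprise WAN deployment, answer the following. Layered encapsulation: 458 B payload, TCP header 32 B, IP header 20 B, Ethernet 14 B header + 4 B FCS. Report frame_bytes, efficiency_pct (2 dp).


TCP segment = 458 + 32 = 490 B
IP packet = 490 + 20 = 510 B
Ethernet frame = 510 + 14 + 4 = 528 B
Efficiency = app / frame = 458 / 528 = 0.867424 = 86.7424% -> 86.74% (2 dp)

528, 86.74


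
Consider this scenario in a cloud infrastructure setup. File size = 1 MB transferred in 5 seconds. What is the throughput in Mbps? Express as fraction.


Given: file = 1 MB, time = 5 s
File in Mb = 1 * 8 = 8 Mb
Throughput = 8 / 5 Mbps
Throughput = 8/5 Mbps

8/5


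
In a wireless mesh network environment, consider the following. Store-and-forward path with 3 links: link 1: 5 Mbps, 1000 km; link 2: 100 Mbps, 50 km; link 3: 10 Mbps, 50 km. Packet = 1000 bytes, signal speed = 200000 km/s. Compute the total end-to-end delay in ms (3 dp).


Packet = 1000 bytes = 8000 bits. Store-and-forward: sum (t_trans + t_prop) per link.
Link 1: t_trans = 8000/(5*10^6) s = 1.6000 ms; t_prop = 1000/200000 s = 5.0000 ms; subtotal = 6.6000 ms
Link 2: t_trans = 8000/(100*10^6) s = 0.0800 ms; t_prop = 50/200000 s = 0.2500 ms; subtotal = 0.3300 ms
Link 3: t_trans = 8000/(10*10^6) s = 0.8000 ms; t_prop = 50/200000 s = 0.2500 ms; subtotal = 1.0500 ms
End-to-end = 6.6000 + 0.3300 + 1.0500 = 7.9800 ms -> 7.980 ms (3 dp)

7.980


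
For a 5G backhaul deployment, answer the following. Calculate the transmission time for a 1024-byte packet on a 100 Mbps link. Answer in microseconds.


Given: packet = 1024 bytes, bandwidth = 100 Mbps
Packet in bits = 1024 * 8 = 8192 bits
Bandwidth = 100 * 10^6 = 100000000 bps
Time = 8192 / 100000000 seconds
Time in us = 8192 * 10^6 / 100000000 = 81.92

81.92


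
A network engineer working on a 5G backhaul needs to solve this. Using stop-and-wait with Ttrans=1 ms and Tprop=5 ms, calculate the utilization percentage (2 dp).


Given: Ttrans = 1 ms, Tprop = 5 ms
RTT = 2 * Tprop = 2 * 5 = 10 ms
U = Ttrans / (Ttrans + RTT)
U = 1 / (1 + 10)
U = 1 / 11 = 0.090909
U% = 9.09%

9.09


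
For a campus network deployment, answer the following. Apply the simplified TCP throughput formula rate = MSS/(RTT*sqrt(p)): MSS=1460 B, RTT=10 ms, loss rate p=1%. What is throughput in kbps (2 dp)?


Given: MSS = 1460 bytes, RTT = 10 ms, loss = 1%
RTT in seconds = 10 / 1000 = 0.01
Loss rate = 1% = 0.01
sqrt(loss) = sqrt(0.01) = 0.1
Throughput (bytes/s) = 1460 / (0.01 * 0.1) = 1460000.0000
Throughput (kbps) = 1460000.0000 * 8 / 1000 = 11680.000000 -> 11680.00 kbps (2 dp)

11680.00


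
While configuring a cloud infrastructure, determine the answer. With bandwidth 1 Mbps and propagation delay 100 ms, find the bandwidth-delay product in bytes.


Given: bandwidth = 1 Mbps, delay = 100 ms
BDP in bits = 1 * 10^6 * 100 / 1000
BDP in bits = 100000
BDP in bytes = 100000 / 8 = 12500

12500


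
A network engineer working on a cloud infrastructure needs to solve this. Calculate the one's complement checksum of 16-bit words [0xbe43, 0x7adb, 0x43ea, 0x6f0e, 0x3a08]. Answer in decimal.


Given words: [0xbe43, 0x7adb, 0x43ea, 0x6f0e, 0x3a08]
Step 1: Sum all words
Raw sum = 48707 + 31451 + 17386 + 28430 + 14856 = 140830
Step 2: Fold carry: (9758 + 2) = 9760
One's complement = ~9760 & 0xFFFF = 55775

55775


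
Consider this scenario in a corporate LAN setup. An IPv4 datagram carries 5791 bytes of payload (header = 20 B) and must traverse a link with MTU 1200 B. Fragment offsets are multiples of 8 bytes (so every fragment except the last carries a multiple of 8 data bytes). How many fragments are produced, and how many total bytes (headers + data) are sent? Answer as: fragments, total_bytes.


Max data per non-final fragment = floor((MTU - header)/8)*8 = floor((1200 - 20)/8)*8 = floor(1180/8)*8 = 1176 B
Final fragment needs no 8-byte alignment: it can carry up to MTU - header = 1180 B
Non-final fragments needed = ceil((payload - 1180) / 1176) = ceil(4611/1176) = ceil(3.9209) = 4
Number of fragments = 4 + 1 = 5
Fragment sizes (data): 4 * 1176 B + 1087 B (last, 1087 <= 1180 OK)
Total bytes sent = payload + n_frags * header = 5791 + 5*20 = 5791 + 100 = 5891 B

5, 5891


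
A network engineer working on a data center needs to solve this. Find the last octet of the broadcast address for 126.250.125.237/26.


Given: IP = 126.250.125.237, prefix = /26
Host bits = 32 - 26 = 6
Network last octet = 237 AND mask = 192
Host part size = 2^6 - 1 = 63
Broadcast last octet = 192 OR 63 = 255

255


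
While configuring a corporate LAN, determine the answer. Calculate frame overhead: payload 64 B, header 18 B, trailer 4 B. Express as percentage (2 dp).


Given: payload = 64 B, header = 18 B, trailer = 4 B
Overhead bytes = header + trailer = 18 + 4 = 22
Total frame = payload + overhead = 64 + 22 = 86
Overhead % = 22 / 86 * 100 = 25.5814% -> 25.58% (2 dp)

25.58


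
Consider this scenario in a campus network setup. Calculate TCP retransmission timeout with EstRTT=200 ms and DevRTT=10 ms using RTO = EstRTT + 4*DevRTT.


Given: EstRTT = 200 ms, DevRTT = 10 ms
Timeout = EstRTT + 4 * DevRTT
4 * DevRTT = 4 * 10 = 40
Timeout = 200 + 40 = 240 ms

240


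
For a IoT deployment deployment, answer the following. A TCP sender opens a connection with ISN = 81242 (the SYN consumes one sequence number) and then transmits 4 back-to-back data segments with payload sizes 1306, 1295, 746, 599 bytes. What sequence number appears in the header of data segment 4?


The SYN occupies sequence number ISN = 81242, so the first data byte is ISN + 1 = 81243.
SEQ of data segment i = (ISN + 1) + sum of payload sizes of segments 1..i-1.
Segment 1: SEQ = 81243, payload = 1306 bytes
Segment 2: SEQ = 82549, payload = 1295 bytes
Segment 3: SEQ = 83844, payload = 746 bytes
Segment 4: SEQ = 84590, payload = 599 bytes
SEQ of segment 4 = 81243 + 1306 + 1295 + 746 = 84590

84590


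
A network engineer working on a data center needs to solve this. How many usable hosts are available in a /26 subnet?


Given: subnet mask /26
Host bits = 32 - 26 = 6
Total addresses = 2^6 = 64
Usable hosts = 64 - 2 (network + broadcast) = 62

62


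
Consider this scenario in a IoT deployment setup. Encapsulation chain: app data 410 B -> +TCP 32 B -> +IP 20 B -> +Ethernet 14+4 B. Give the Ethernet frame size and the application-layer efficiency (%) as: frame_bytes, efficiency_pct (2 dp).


TCP segment = 410 + 32 = 442 B
IP packet = 442 + 20 = 462 B
Ethernet frame = 462 + 14 + 4 = 480 B
Efficiency = app / frame = 410 / 480 = 0.854167 = 85.4167% -> 85.42% (2 dp)

480, 85.42


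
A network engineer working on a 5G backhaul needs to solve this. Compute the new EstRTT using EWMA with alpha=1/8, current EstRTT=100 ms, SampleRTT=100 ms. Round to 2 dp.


Given: EstRTT = 100 ms, SampleRTT = 100 ms, alpha = 1/8
New EstRTT = (1 - alpha) * EstRTT + alpha * SampleRTT
(7/8) * 100 = 87.5
(1/8) * 100 = 12.5
New EstRTT = 87.5 + 12.5 = 100 ms -> 100.00 ms (2 dp)

100.00


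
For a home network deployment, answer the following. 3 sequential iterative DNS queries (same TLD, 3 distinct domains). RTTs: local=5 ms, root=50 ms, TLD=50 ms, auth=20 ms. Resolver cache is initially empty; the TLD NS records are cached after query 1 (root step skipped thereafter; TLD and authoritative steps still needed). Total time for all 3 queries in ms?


Lookup 1 (cold cache): local + root + TLD + auth = 5 + 50 + 50 + 20 = 125 ms
Lookups 2..3 (TLD NS cached -> skip root; new domain -> still ask TLD and auth): local + TLD + auth = 5 + 50 + 20 = 75 ms each
Remaining 2 lookups: 2 * 75 = 150 ms
Total = 125 + 150 = 275 ms

275


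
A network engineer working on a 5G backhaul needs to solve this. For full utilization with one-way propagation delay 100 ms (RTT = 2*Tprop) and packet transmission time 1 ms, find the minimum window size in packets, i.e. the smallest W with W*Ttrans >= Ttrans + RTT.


Given: Ttrans = 1 ms, RTT = 200 ms (= 2 * Tprop, Tprop = 100 ms)
Time until first ACK returns = Ttrans + RTT = 1 + 200 = 201 ms
Need W * Ttrans >= Ttrans + RTT  ->  W >= (Ttrans + RTT) / Ttrans
(Ttrans + RTT) / Ttrans = 201 / 1 = 201
W_min = ceil(201) = 201

201


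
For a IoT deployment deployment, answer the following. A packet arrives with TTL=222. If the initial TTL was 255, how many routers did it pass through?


Given: initial TTL = 255, received TTL = 222
Hops = initial TTL - received TTL
Hops = 255 - 222 = 33

33


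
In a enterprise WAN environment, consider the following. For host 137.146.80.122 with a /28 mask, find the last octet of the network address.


Given: IP = 137.146.80.122, prefix = /28
Subnet mask = 255.255.255.240
Last octet of IP: 122
Last octet of mask: 240
Network last octet = 122 AND 240 = 112

112


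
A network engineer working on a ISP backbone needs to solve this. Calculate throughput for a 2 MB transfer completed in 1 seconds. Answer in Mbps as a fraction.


Given: file = 2 MB, time = 1 s
File in Mb = 2 * 8 = 16 Mb
Throughput = 16 / 1 Mbps
Throughput = 16 Mbps

16


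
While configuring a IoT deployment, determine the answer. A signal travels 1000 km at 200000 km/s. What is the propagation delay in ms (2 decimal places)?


Given: distance = 1000 km, speed = 200000 km/s
Delay = distance / speed = 1000 / 200000 seconds
Delay in ms = 1000 * 1000 / 200000
Delay = 5.0000 ms
Rounded to 2 dp = 5.00 ms

5.00


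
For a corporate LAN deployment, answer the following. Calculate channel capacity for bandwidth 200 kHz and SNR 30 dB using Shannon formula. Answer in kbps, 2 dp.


Given: B = 200 kHz, SNR = 30 dB
SNR linear = 10^(30/10) = 1000
1 + SNR = 1001
log2(1001) = 9.9672262588
C = 200 * 1000 * 9.9672262588 = 1993445.2518 bps
C = 1993.445252 kbps -> 1993.45 kbps (2 dp)

1993.45


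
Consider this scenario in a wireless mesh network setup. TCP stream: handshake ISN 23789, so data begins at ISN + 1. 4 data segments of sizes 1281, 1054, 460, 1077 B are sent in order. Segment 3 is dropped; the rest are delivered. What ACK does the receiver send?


SYN uses sequence number 23789; first data byte = ISN + 1 = 23790.
Segment 1: SEQ = 23790, len = 1281 B, covers [23790, 25070]
Segment 2: SEQ = 25071, len = 1054 B, covers [25071, 26124]
Segment 3: SEQ = 26125, len = 460 B, covers [26125, 26584] [LOST]
Segment 4: SEQ = 26585, len = 1077 B, covers [26585, 27661]
In-order data received: bytes [23790, 26124] (segments 1..2).
Segment 3 missing -> gap begins at byte 26125; later segments buffered out of order.
Cumulative ACK = next expected in-order byte = 23790 + 1281 + 1054 = 26125

26125


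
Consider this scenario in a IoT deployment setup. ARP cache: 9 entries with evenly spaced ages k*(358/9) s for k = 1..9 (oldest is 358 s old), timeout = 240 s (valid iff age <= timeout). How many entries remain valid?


Ages are k * 358/9 s for k = 1..9 (spacing = 39.7778 s).
Entry k is valid iff k * 358/9 <= 240 iff k <= 9 * 240 / 358 = 6.0335
n_valid = floor(6.0335) = 6
(n_stale = 9 - 6 = 3)

6


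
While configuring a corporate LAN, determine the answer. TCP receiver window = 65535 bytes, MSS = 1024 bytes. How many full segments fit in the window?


Given: RWND = 65535 bytes, MSS = 1024 bytes
Full segments = floor(RWND / MSS)
Full segments = floor(65535 / 1024)
Full segments = floor(63.999) = 63

63


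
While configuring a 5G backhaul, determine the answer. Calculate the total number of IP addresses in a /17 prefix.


Given: CIDR prefix /17
Host bits = 32 - 17 = 15
Total addresses = 2^15 = 32768

32768


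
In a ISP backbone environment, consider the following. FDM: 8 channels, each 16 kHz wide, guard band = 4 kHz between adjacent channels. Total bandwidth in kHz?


Given: 8 channels, 16 kHz each, guard = 4 kHz
Channel bandwidth = 8 * 16 = 128 kHz
Guard bands = 7 gaps * 4 kHz = 28 kHz
Total = 128 + 28 = 156 kHz

156


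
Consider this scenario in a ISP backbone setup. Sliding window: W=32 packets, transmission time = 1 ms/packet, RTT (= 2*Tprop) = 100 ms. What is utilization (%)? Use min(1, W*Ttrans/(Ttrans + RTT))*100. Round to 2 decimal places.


Given: W = 32, Ttrans = 1 ms, RTT = 100 ms (= 2 * Tprop, Tprop = 50 ms)
Cycle time = Ttrans + RTT = 1 + 100 = 101 ms (first packet sent until its ACK returns)
W * Ttrans = 32 * 1 = 32 ms of sending per cycle
W * Ttrans / (Ttrans + RTT) = 32 / 101 = 0.316832
U = min(1, 0.316832) = 0.316832
U% = 31.68%

31.68


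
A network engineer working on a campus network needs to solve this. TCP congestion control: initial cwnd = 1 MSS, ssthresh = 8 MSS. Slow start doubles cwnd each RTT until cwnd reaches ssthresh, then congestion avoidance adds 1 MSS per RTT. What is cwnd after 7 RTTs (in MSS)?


RTT 0: cwnd = 1 MSS (initial)
RTT 1: cwnd = 2 MSS (slow start, doubled)
RTT 2: cwnd = 4 MSS (slow start, doubled)
RTT 3: cwnd = 8 MSS (slow start, doubled)
RTT 4: cwnd = 9 MSS (congestion avoidance, +1)
RTT 5: cwnd = 10 MSS (congestion avoidance, +1)
RTT 6: cwnd = 11 MSS (congestion avoidance, +1)
RTT 7: cwnd = 12 MSS (congestion avoidance, +1)

12


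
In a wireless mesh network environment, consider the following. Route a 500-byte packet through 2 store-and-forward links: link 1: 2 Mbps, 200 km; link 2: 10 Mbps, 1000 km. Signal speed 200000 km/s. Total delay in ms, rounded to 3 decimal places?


Packet = 500 bytes = 4000 bits. Store-and-forward: sum (t_trans + t_prop) per link.
Link 1: t_trans = 4000/(2*10^6) s = 2.0000 ms; t_prop = 200/200000 s = 1.0000 ms; subtotal = 3.0000 ms
Link 2: t_trans = 4000/(10*10^6) s = 0.4000 ms; t_prop = 1000/200000 s = 5.0000 ms; subtotal = 5.4000 ms
End-to-end = 3.0000 + 5.4000 = 8.4000 ms -> 8.400 ms (3 dp)

8.400


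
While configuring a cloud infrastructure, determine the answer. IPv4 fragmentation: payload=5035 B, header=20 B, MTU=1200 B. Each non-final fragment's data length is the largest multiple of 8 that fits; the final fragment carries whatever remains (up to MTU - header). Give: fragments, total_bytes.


Max data per non-final fragment = floor((MTU - header)/8)*8 = floor((1200 - 20)/8)*8 = floor(1180/8)*8 = 1176 B
Final fragment needs no 8-byte alignment: it can carry up to MTU - header = 1180 B
Non-final fragments needed = ceil((payload - 1180) / 1176) = ceil(3855/1176) = ceil(3.2781) = 4
Number of fragments = 4 + 1 = 5
Fragment sizes (data): 4 * 1176 B + 331 B (last, 331 <= 1180 OK)
Total bytes sent = payload + n_frags * header = 5035 + 5*20 = 5035 + 100 = 5135 B

5, 5135


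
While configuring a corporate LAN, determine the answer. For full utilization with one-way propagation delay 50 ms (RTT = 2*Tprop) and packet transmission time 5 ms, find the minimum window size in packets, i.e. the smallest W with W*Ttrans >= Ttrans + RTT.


Given: Ttrans = 5 ms, RTT = 100 ms (= 2 * Tprop, Tprop = 50 ms)
Time until first ACK returns = Ttrans + RTT = 5 + 100 = 105 ms
Need W * Ttrans >= Ttrans + RTT  ->  W >= (Ttrans + RTT) / Ttrans
(Ttrans + RTT) / Ttrans = 105 / 5 = 21
W_min = ceil(21) = 21

21


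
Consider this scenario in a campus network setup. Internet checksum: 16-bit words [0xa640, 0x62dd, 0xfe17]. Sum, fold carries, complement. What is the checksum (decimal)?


Given words: [0xa640, 0x62dd, 0xfe17]
Step 1: Sum all words
Raw sum = 42560 + 25309 + 65047 = 132916
Step 2: Fold carry: (1844 + 2) = 1846
One's complement = ~1846 & 0xFFFF = 63689

63689


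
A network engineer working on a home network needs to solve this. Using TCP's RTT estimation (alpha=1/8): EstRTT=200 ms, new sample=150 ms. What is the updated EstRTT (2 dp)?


Given: EstRTT = 200 ms, SampleRTT = 150 ms, alpha = 1/8
New EstRTT = (1 - alpha) * EstRTT + alpha * SampleRTT
(7/8) * 200 = 175
(1/8) * 150 = 18.75
New EstRTT = 175 + 18.75 = 193.75 ms -> 193.75 ms (2 dp)

193.75


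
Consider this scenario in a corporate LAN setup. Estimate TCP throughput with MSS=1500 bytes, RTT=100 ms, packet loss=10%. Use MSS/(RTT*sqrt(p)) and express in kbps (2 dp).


Given: MSS = 1500 bytes, RTT = 100 ms, loss = 10%
RTT in seconds = 100 / 1000 = 0.1
Loss rate = 10% = 0.1
sqrt(loss) = sqrt(0.1) = 0.316227766017
Throughput (bytes/s) = 1500 / (0.1 * 0.316227766017) = 47434.1649
Throughput (kbps) = 47434.1649 * 8 / 1000 = 379.473319 -> 379.47 kbps (2 dp)

379.47


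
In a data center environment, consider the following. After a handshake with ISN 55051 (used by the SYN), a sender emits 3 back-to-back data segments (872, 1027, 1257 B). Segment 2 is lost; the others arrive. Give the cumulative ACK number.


SYN uses sequence number 55051; first data byte = ISN + 1 = 55052.
Segment 1: SEQ = 55052, len = 872 B, covers [55052, 55923]
Segment 2: SEQ = 55924, len = 1027 B, covers [55924, 56950] [LOST]
Segment 3: SEQ = 56951, len = 1257 B, covers [56951, 58207]
In-order data received: bytes [55052, 55923] (segments 1..1).
Segment 2 missing -> gap begins at byte 55924; later segments buffered out of order.
Cumulative ACK = next expected in-order byte = 55052 + 872 = 55924

55924


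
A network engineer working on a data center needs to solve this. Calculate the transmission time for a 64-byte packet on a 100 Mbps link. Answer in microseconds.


Given: packet = 64 bytes, bandwidth = 100 Mbps
Packet in bits = 64 * 8 = 512 bits
Bandwidth = 100 * 10^6 = 100000000 bps
Time = 512 / 100000000 seconds
Time in us = 512 * 10^6 / 100000000 = 5.12

5.12


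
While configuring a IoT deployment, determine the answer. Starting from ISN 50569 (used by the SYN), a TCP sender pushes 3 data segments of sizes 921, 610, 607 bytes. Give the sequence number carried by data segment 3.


The SYN occupies sequence number ISN = 50569, so the first data byte is ISN + 1 = 50570.
SEQ of data segment i = (ISN + 1) + sum of payload sizes of segments 1..i-1.
Segment 1: SEQ = 50570, payload = 921 bytes
Segment 2: SEQ = 51491, payload = 610 bytes
Segment 3: SEQ = 52101, payload = 607 bytes
SEQ of segment 3 = 50570 + 921 + 610 = 52101

52101


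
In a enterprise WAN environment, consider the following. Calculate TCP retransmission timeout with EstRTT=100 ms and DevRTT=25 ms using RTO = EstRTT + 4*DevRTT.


Given: EstRTT = 100 ms, DevRTT = 25 ms
Timeout = EstRTT + 4 * DevRTT
4 * DevRTT = 4 * 25 = 100
Timeout = 100 + 100 = 200 ms

200


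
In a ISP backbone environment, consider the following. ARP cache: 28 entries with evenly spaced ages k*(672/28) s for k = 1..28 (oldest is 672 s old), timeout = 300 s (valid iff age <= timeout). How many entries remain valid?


Ages are k * 672/28 s for k = 1..28 (spacing = 24.0000 s).
Entry k is valid iff k * 672/28 <= 300 iff k <= 28 * 300 / 672 = 12.5000
n_valid = floor(12.5000) = 12
(n_stale = 28 - 12 = 16)

12


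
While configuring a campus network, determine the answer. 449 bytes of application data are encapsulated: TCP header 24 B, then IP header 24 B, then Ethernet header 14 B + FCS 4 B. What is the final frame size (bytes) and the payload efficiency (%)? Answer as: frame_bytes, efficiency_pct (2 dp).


TCP segment = 449 + 24 = 473 B
IP packet = 473 + 24 = 497 B
Ethernet frame = 497 + 14 + 4 = 515 B
Efficiency = app / frame = 449 / 515 = 0.871845 = 87.1845% -> 87.18% (2 dp)

515, 87.18


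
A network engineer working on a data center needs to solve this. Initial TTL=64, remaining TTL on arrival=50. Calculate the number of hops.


Given: initial TTL = 64, received TTL = 50
Hops = initial TTL - received TTL
Hops = 64 - 50 = 14

14


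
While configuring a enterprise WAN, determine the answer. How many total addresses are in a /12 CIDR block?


Given: CIDR prefix /12
Host bits = 32 - 12 = 20
Total addresses = 2^20 = 1048576

1048576
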